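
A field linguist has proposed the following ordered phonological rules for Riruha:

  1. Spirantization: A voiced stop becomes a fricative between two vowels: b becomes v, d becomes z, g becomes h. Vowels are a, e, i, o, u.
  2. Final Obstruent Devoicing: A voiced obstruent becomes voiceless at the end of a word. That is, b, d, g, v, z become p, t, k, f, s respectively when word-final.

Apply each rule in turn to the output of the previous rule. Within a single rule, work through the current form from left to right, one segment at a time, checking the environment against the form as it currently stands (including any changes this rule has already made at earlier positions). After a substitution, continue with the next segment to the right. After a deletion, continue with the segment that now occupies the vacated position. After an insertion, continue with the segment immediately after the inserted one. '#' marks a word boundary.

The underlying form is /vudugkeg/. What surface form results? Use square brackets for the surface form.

1 Spirantization: [vudugkeg] → [vuzugkeg]
2 Final Obstruent Devoicing: [vuzugkeg] → [vuzugkek]

[vuzugkek]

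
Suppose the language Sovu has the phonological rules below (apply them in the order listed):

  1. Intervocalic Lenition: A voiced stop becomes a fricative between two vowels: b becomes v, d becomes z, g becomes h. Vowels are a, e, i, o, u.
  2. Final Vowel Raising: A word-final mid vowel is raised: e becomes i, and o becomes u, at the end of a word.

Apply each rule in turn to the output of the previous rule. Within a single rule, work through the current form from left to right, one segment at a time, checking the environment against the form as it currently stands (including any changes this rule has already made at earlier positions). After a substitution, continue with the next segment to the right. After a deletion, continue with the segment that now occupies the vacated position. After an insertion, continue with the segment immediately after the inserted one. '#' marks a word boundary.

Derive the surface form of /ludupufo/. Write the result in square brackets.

[luzupufu]

1 Intervocalic Lenition: [ludupufo] → [luzupufo]
2 Final Vowel Raising: [luzupufo] → [luzupufu]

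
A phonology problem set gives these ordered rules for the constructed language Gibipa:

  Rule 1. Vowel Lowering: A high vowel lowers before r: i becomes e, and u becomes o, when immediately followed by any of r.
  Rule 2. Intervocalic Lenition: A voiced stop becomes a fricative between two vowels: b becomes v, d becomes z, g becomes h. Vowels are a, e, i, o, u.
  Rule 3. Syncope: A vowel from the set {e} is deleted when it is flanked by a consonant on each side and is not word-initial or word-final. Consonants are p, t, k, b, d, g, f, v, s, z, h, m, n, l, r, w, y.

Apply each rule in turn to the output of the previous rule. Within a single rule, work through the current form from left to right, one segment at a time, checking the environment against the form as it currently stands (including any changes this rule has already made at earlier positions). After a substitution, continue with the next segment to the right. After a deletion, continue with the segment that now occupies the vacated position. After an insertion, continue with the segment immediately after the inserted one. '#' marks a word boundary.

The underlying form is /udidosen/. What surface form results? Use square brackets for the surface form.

Rule 1 Vowel Lowering: no change — [udidosen]
Rule 2 Intervocalic Lenition: [udidosen] → [uzizosen]
Rule 3 Syncope: [uzizosen] → [uzizosn]

[uzizosn]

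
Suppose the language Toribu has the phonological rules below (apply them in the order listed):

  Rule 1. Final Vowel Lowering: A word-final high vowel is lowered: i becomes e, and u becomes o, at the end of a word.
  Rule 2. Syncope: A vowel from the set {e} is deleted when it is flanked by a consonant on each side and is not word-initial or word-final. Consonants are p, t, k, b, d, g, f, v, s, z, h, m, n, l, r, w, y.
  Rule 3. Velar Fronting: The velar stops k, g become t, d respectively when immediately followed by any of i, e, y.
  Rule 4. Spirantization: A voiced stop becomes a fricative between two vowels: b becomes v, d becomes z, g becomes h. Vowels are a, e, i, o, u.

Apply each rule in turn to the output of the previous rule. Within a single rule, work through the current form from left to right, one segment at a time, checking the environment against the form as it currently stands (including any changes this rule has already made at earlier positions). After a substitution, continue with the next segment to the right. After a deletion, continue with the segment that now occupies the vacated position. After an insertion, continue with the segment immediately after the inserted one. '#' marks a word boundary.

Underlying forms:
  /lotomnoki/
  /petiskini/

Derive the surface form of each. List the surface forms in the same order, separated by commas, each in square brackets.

/lotomnoki/:
  Rule 1 Final Vowel Lowering: [lotomnoki] → [lotomnoke]
  Rule 2 Syncope: no change — [lotomnoke]
  Rule 3 Velar Fronting: [lotomnoke] → [lotomnote]
  Rule 4 Spirantization: no change — [lotomnote]
/petiskini/:
  Rule 1 Final Vowel Lowering: [petiskini] → [petiskine]
  Rule 2 Syncope: [petiskine] → [ptiskine]
  Rule 3 Velar Fronting: [ptiskine] → [ptistine]
  Rule 4 Spirantization: no change — [ptistine]

[lotomnote], [ptistine]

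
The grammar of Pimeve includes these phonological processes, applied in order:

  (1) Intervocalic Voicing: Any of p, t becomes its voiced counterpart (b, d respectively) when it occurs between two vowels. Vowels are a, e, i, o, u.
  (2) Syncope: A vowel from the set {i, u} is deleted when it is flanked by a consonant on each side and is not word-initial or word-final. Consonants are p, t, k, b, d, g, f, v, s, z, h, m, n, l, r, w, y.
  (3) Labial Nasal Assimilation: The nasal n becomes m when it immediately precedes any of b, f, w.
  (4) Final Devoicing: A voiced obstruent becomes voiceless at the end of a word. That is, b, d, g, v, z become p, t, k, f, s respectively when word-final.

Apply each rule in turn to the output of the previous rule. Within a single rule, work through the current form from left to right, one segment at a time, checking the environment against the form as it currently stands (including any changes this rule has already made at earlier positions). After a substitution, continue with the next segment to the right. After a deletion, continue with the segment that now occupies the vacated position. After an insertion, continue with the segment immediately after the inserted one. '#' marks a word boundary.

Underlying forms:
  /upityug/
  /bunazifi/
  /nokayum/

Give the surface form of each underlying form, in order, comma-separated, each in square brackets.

[ubtyk], [bnazfi], [nokaym]

/upityug/:
  (1) Intervocalic Voicing: [upityug] → [ubityug]
  (2) Syncope: [ubityug] → [ubtyg]
  (3) Labial Nasal Assimilation: no change — [ubtyg]
  (4) Final Devoicing: [ubtyg] → [ubtyk]
/bunazifi/:
  (1) Intervocalic Voicing: no change — [bunazifi]
  (2) Syncope: [bunazifi] → [bnazfi]
  (3) Labial Nasal Assimilation: no change — [bnazfi]
  (4) Final Devoicing: no change — [bnazfi]
/nokayum/:
  (1) Intervocalic Voicing: no change — [nokayum]
  (2) Syncope: [nokayum] → [nokaym]
  (3) Labial Nasal Assimilation: no change — [nokaym]
  (4) Final Devoicing: no change — [nokaym]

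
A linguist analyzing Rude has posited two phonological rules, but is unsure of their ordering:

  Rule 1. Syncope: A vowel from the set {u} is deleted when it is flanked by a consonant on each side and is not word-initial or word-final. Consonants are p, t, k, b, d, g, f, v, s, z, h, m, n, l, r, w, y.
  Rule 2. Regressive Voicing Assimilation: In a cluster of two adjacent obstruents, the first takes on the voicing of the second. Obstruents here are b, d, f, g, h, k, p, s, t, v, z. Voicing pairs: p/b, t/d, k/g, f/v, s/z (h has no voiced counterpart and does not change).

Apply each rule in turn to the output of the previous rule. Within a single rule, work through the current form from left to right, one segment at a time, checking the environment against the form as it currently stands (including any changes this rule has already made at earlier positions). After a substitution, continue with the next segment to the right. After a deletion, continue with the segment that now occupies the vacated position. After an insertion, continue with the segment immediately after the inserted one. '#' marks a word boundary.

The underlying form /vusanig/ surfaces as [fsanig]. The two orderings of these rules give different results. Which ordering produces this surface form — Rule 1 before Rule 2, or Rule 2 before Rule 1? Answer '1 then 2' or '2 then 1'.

1 then 2

Order 1 then 2:
  1 Syncope: [vusanig] → [vsanig]
  2 Regressive Voicing Assimilation: [vsanig] → [fsanig]
  result: [fsanig]
Order 2 then 1:
  2 Regressive Voicing Assimilation: no change — [vusanig]
  1 Syncope: [vusanig] → [vsanig]
  result: [vsanig]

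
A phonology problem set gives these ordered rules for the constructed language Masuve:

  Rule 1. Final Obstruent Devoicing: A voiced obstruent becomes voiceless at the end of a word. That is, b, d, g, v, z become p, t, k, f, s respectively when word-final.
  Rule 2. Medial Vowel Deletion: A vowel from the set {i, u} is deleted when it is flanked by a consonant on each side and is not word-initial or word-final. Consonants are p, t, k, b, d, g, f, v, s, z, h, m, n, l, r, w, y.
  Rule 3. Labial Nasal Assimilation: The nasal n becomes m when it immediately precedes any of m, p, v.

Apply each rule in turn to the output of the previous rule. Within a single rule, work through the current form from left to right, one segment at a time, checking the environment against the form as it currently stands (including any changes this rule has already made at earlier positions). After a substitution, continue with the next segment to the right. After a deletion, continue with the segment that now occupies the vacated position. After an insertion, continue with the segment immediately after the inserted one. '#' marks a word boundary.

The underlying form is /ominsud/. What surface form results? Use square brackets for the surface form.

[omnst]

Rule 1 Final Obstruent Devoicing: [ominsud] → [ominsut]
Rule 2 Medial Vowel Deletion: [ominsut] → [omnst]
Rule 3 Labial Nasal Assimilation: no change — [omnst]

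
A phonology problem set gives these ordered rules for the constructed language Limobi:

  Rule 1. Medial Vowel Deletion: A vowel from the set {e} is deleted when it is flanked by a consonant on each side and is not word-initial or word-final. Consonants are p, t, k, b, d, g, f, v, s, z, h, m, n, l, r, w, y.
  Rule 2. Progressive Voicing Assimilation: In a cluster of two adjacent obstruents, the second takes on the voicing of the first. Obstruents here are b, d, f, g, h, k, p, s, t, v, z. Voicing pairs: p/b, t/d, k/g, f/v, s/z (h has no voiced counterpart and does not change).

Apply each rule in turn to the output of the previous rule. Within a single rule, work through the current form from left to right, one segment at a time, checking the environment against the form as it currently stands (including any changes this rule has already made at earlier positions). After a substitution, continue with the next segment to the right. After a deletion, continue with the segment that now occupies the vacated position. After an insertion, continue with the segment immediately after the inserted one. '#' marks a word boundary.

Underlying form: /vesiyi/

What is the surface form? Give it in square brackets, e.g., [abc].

Rule 1 Medial Vowel Deletion: [vesiyi] → [vsiyi]
Rule 2 Progressive Voicing Assimilation: [vsiyi] → [vziyi]

[vziyi]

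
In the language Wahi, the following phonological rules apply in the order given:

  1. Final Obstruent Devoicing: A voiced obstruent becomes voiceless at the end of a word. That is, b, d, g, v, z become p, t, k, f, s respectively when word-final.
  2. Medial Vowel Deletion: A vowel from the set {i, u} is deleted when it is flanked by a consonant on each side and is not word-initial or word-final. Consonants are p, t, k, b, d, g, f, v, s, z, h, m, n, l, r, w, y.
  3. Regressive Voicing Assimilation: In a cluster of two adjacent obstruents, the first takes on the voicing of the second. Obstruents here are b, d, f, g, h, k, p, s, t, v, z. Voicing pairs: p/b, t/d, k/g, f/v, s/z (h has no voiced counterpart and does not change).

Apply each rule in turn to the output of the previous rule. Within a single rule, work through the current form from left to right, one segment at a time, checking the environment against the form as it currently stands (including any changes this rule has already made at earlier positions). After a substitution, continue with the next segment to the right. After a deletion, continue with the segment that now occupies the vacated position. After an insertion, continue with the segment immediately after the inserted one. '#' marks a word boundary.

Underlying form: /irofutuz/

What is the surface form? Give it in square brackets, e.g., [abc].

[irofts]

1 Final Obstruent Devoicing: [irofutuz] → [irofutus]
2 Medial Vowel Deletion: [irofutus] → [irofts]
3 Regressive Voicing Assimilation: no change — [irofts]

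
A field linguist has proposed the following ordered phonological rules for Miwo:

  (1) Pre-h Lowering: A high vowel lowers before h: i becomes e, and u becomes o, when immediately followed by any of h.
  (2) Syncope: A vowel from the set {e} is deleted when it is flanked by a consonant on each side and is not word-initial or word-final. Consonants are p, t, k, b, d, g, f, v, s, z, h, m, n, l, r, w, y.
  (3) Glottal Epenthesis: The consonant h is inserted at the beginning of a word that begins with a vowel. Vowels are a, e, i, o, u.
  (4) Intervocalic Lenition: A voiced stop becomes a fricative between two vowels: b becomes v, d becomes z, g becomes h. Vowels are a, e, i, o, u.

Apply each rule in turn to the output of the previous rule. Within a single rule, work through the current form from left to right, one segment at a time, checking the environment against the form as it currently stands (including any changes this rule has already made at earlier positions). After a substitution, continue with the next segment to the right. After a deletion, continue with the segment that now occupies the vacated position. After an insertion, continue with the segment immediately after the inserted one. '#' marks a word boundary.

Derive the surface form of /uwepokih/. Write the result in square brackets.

[huwpokh]

(1) Pre-h Lowering: [uwepokih] → [uwepokeh]
(2) Syncope: [uwepokeh] → [uwpokh]
(3) Glottal Epenthesis: [uwpokh] → [huwpokh]
(4) Intervocalic Lenition: no change — [huwpokh]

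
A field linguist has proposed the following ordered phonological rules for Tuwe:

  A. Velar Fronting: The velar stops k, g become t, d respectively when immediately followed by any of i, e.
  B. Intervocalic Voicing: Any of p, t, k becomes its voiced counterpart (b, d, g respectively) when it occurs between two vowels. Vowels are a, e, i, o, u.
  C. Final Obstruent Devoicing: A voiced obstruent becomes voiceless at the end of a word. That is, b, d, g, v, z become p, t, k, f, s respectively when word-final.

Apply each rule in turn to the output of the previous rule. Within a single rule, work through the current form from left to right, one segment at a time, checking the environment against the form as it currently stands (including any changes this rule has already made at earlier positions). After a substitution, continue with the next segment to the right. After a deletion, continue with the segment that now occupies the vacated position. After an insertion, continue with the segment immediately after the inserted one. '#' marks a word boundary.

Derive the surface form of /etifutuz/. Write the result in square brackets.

[edifudus]

A Velar Fronting: no change — [etifutuz]
B Intervocalic Voicing: [etifutuz] → [edifuduz]
C Final Obstruent Devoicing: [edifuduz] → [edifudus]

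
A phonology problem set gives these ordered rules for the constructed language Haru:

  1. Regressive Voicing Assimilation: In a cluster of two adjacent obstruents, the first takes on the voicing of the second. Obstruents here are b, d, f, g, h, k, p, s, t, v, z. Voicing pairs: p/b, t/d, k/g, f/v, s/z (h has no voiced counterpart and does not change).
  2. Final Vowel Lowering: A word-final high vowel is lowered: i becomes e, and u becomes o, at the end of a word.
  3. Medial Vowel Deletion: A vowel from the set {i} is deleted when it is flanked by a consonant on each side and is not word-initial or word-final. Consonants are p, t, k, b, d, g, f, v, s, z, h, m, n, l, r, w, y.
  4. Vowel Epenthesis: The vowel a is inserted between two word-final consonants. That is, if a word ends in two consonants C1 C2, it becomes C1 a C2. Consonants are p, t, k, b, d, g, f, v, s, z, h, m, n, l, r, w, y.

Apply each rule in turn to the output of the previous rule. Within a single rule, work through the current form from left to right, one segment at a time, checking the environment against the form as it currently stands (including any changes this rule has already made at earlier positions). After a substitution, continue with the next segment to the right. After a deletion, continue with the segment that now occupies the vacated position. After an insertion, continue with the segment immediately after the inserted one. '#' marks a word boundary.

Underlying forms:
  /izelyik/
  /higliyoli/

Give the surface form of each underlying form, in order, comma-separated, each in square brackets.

/izelyik/:
  1 Regressive Voicing Assimilation: no change — [izelyik]
  2 Final Vowel Lowering: no change — [izelyik]
  3 Medial Vowel Deletion: [izelyik] → [izelyk]
  4 Vowel Epenthesis: [izelyk] → [izelyak]
/higliyoli/:
  1 Regressive Voicing Assimilation: no change — [higliyoli]
  2 Final Vowel Lowering: [higliyoli] → [higliyole]
  3 Medial Vowel Deletion: [higliyole] → [hglyole]
  4 Vowel Epenthesis: no change — [hglyole]

[izelyak], [hglyole]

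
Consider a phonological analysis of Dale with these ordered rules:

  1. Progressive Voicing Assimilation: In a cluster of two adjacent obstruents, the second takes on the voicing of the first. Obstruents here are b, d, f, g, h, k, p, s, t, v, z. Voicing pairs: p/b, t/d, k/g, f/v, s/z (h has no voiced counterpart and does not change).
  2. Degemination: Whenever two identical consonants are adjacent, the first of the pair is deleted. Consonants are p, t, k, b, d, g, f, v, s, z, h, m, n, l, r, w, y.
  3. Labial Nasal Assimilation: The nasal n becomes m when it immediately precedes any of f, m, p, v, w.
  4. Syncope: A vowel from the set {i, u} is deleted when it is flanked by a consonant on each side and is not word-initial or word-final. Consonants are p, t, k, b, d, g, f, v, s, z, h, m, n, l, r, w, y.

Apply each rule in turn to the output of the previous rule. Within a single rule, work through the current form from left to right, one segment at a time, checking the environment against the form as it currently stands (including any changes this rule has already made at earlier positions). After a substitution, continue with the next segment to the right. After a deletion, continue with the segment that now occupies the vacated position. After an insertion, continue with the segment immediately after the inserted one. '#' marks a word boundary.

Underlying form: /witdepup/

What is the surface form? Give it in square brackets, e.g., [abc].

1 Progressive Voicing Assimilation: [witdepup] → [wittepup]
2 Degemination: [wittepup] → [witepup]
3 Labial Nasal Assimilation: no change — [witepup]
4 Syncope: [witepup] → [wtepp]

[wtepp]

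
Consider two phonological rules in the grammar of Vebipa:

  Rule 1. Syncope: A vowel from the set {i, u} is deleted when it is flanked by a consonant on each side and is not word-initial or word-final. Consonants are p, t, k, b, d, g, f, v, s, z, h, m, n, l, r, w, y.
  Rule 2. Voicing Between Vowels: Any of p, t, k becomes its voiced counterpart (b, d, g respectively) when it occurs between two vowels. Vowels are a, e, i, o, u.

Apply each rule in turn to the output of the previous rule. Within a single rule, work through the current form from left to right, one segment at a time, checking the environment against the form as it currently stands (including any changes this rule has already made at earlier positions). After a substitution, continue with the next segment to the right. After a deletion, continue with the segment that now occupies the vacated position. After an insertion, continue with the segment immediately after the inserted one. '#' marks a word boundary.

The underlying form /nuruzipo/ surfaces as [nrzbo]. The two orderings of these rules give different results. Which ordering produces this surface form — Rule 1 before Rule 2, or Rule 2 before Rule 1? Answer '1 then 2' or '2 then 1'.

2 then 1

Order 1 then 2:
  1 Syncope: [nuruzipo] → [nrzpo]
  2 Voicing Between Vowels: no change — [nrzpo]
  result: [nrzpo]
Order 2 then 1:
  2 Voicing Between Vowels: [nuruzipo] → [nuruzibo]
  1 Syncope: [nuruzibo] → [nrzbo]
  result: [nrzbo]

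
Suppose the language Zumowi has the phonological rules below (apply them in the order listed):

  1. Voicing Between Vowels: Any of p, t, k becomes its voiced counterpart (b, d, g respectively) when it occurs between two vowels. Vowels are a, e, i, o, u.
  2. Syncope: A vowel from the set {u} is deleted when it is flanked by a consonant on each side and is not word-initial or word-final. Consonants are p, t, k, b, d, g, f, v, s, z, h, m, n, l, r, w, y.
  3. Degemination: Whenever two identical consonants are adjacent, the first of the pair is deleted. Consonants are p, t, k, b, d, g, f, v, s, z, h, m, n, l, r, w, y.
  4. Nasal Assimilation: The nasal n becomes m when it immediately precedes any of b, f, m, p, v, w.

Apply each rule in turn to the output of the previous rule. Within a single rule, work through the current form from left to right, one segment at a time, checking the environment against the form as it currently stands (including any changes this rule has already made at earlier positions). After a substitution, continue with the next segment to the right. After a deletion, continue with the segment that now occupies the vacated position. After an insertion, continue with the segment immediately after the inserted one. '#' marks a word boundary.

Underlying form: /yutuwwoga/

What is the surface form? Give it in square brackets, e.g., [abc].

1 Voicing Between Vowels: [yutuwwoga] → [yuduwwoga]
2 Syncope: [yuduwwoga] → [ydwwoga]
3 Degemination: [ydwwoga] → [ydwoga]
4 Nasal Assimilation: no change — [ydwoga]

[ydwoga]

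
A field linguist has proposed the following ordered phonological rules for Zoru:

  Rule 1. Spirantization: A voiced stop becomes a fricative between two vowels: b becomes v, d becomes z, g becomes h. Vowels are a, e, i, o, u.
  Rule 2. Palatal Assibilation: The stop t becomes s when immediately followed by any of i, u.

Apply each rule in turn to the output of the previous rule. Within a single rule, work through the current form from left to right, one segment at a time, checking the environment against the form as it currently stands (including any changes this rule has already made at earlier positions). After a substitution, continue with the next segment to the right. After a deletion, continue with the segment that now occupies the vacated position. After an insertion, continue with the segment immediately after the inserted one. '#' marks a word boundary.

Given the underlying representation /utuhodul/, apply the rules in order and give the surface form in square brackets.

[usuhozul]

Rule 1 Spirantization: [utuhodul] → [utuhozul]
Rule 2 Palatal Assibilation: [utuhozul] → [usuhozul]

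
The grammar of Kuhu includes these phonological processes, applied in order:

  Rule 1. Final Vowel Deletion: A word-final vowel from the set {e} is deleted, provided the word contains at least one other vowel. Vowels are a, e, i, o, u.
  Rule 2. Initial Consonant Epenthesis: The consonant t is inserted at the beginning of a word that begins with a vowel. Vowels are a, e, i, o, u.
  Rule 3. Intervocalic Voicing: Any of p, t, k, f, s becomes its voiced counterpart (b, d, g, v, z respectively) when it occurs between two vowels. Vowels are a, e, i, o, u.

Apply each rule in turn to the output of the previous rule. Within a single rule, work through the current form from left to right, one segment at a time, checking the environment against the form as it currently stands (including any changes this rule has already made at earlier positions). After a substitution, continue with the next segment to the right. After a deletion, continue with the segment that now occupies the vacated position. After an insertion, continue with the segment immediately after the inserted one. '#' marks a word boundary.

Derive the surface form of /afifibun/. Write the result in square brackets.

[tavivibun]

Rule 1 Final Vowel Deletion: no change — [afifibun]
Rule 2 Initial Consonant Epenthesis: [afifibun] → [tafifibun]
Rule 3 Intervocalic Voicing: [tafifibun] → [tavivibun]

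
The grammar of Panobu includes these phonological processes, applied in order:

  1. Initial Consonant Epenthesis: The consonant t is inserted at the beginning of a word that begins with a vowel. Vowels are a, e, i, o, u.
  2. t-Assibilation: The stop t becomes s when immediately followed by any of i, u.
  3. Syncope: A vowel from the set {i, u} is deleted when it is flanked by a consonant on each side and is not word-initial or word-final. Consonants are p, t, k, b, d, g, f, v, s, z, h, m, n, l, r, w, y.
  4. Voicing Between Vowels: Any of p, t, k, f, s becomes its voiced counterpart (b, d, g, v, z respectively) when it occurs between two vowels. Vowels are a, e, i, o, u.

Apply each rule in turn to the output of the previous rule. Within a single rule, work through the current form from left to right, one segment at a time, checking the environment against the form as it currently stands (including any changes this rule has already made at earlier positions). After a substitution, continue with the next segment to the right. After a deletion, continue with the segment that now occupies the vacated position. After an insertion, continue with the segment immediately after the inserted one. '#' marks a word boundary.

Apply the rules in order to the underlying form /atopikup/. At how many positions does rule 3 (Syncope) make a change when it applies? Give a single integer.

1 Initial Consonant Epenthesis: [atopikup] → [tatopikup]
2 t-Assibilation: no change — [tatopikup]
3 Syncope: [tatopikup] → [tatopkp]
4 Voicing Between Vowels: [tatopkp] → [tadopkp]
Rule 3 changed 2 position(s).

2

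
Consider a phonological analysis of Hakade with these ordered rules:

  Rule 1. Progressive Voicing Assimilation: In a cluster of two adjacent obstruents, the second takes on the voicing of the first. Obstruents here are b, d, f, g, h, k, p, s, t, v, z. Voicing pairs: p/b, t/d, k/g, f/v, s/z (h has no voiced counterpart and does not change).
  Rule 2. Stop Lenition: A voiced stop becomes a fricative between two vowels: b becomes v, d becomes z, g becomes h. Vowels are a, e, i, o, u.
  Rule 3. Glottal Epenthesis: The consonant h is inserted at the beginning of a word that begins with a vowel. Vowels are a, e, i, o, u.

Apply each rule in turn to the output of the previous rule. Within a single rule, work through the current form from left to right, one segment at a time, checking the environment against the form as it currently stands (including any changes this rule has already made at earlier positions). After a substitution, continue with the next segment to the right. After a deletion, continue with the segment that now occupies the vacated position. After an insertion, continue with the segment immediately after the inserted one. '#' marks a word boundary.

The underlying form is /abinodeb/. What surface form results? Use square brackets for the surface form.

Rule 1 Progressive Voicing Assimilation: no change — [abinodeb]
Rule 2 Stop Lenition: [abinodeb] → [avinozeb]
Rule 3 Glottal Epenthesis: [avinozeb] → [havinozeb]

[havinozeb]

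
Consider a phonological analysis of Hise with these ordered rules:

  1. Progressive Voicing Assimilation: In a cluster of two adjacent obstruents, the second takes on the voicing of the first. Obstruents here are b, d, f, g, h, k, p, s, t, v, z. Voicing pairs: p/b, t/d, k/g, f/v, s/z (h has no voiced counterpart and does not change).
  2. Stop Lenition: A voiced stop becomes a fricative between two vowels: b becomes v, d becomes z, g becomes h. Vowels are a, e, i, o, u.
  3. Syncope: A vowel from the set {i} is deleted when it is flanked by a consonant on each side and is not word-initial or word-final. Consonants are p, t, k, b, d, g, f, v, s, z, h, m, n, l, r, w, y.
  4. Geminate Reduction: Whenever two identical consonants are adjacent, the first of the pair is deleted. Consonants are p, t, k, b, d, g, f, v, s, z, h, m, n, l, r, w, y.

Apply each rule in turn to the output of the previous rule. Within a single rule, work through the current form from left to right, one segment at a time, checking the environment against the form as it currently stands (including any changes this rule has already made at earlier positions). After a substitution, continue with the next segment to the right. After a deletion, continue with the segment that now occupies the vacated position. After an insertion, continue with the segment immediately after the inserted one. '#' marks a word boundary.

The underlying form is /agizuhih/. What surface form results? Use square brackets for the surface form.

1 Progressive Voicing Assimilation: no change — [agizuhih]
2 Stop Lenition: [agizuhih] → [ahizuhih]
3 Syncope: [ahizuhih] → [ahzuhh]
4 Geminate Reduction: [ahzuhh] → [ahzuh]

[ahzuh]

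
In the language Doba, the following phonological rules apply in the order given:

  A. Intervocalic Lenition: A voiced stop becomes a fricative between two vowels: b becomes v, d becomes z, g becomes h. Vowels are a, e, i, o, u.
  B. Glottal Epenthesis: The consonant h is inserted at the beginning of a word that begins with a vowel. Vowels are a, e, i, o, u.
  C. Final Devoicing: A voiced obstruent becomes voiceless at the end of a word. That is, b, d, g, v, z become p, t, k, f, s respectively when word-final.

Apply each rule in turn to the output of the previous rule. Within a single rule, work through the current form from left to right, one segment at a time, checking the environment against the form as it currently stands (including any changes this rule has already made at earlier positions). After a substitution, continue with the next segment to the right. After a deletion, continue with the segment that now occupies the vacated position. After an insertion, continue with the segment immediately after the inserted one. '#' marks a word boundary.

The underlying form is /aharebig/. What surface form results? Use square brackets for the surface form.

A Intervocalic Lenition: [aharebig] → [aharevig]
B Glottal Epenthesis: [aharevig] → [haharevig]
C Final Devoicing: [haharevig] → [haharevik]

[haharevik]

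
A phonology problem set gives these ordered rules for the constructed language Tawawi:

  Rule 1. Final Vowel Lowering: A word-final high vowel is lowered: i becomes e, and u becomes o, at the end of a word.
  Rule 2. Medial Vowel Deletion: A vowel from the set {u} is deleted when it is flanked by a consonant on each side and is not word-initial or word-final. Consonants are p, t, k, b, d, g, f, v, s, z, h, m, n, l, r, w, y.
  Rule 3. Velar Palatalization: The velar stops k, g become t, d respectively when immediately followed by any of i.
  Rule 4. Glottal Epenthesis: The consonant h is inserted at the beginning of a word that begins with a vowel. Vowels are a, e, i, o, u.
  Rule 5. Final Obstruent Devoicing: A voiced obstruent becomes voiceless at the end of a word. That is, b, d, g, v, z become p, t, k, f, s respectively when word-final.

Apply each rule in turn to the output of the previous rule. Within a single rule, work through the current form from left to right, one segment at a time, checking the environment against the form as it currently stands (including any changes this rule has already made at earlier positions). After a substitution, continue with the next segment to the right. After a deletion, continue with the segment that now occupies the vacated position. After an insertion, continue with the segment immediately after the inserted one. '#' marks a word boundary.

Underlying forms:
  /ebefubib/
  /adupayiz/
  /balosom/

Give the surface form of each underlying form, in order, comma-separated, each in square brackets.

[hebefbip], [hadpayis], [balosom]

/ebefubib/:
  Rule 1 Final Vowel Lowering: no change — [ebefubib]
  Rule 2 Medial Vowel Deletion: [ebefubib] → [ebefbib]
  Rule 3 Velar Palatalization: no change — [ebefbib]
  Rule 4 Glottal Epenthesis: [ebefbib] → [hebefbib]
  Rule 5 Final Obstruent Devoicing: [hebefbib] → [hebefbip]
/adupayiz/:
  Rule 1 Final Vowel Lowering: no change — [adupayiz]
  Rule 2 Medial Vowel Deletion: [adupayiz] → [adpayiz]
  Rule 3 Velar Palatalization: no change — [adpayiz]
  Rule 4 Glottal Epenthesis: [adpayiz] → [hadpayiz]
  Rule 5 Final Obstruent Devoicing: [hadpayiz] → [hadpayis]
/balosom/:
  Rule 1 Final Vowel Lowering: no change — [balosom]
  Rule 2 Medial Vowel Deletion: no change — [balosom]
  Rule 3 Velar Palatalization: no change — [balosom]
  Rule 4 Glottal Epenthesis: no change — [balosom]
  Rule 5 Final Obstruent Devoicing: no change — [balosom]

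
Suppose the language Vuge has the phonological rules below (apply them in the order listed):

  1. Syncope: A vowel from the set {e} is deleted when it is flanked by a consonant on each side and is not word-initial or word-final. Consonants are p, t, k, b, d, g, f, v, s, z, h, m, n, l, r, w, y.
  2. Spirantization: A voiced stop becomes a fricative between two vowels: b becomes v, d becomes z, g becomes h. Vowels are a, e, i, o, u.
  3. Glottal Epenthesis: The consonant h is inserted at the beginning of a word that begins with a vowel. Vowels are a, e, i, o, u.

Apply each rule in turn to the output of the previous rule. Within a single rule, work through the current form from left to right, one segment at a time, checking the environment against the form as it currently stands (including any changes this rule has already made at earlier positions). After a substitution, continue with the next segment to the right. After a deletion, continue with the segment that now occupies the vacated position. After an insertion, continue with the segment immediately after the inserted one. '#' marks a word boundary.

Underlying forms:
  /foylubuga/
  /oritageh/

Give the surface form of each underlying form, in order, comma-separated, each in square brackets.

[foyluvuha], [horitagh]

/foylubuga/:
  1 Syncope: no change — [foylubuga]
  2 Spirantization: [foylubuga] → [foyluvuha]
  3 Glottal Epenthesis: no change — [foyluvuha]
/oritageh/:
  1 Syncope: [oritageh] → [oritagh]
  2 Spirantization: no change — [oritagh]
  3 Glottal Epenthesis: [oritagh] → [horitagh]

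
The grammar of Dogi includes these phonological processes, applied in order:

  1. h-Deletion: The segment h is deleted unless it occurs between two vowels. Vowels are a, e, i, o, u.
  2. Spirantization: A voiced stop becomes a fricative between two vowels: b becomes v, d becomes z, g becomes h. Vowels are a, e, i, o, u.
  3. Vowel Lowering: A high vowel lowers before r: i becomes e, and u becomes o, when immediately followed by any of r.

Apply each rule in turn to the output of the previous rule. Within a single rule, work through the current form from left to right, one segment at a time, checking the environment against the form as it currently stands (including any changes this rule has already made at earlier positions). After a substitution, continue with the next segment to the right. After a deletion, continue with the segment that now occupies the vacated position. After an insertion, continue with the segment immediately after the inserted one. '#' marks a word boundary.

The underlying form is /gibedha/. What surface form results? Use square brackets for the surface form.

[giveza]

1 h-Deletion: [gibedha] → [gibeda]
2 Spirantization: [gibeda] → [giveza]
3 Vowel Lowering: no change — [giveza]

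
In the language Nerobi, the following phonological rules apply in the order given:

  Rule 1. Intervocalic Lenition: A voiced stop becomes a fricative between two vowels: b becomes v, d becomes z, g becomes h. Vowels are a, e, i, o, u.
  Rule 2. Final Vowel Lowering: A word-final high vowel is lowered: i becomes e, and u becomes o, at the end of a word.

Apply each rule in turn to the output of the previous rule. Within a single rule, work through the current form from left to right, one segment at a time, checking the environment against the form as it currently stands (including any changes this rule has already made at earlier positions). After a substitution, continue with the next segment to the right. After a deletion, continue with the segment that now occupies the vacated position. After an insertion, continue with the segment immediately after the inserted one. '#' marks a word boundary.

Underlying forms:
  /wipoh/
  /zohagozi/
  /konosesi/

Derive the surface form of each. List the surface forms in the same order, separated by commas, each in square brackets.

/wipoh/:
  Rule 1 Intervocalic Lenition: no change — [wipoh]
  Rule 2 Final Vowel Lowering: no change — [wipoh]
/zohagozi/:
  Rule 1 Intervocalic Lenition: [zohagozi] → [zohahozi]
  Rule 2 Final Vowel Lowering: [zohahozi] → [zohahoze]
/konosesi/:
  Rule 1 Intervocalic Lenition: no change — [konosesi]
  Rule 2 Final Vowel Lowering: [konosesi] → [konosese]

[wipoh], [zohahoze], [konosese]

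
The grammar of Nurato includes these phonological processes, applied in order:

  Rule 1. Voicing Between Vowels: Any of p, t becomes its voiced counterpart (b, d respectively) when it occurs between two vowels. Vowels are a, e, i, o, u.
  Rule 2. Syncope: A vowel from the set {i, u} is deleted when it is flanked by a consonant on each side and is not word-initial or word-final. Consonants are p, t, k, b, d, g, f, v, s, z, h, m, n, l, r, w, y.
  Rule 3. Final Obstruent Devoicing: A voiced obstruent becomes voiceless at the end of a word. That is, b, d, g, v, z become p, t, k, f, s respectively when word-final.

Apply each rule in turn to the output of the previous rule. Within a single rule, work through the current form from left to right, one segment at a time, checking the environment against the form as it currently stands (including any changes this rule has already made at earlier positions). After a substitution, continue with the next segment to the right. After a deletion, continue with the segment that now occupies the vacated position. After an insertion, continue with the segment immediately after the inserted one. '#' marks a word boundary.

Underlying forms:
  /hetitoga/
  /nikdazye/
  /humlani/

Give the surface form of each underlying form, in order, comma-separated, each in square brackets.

[heddoga], [nkdazye], [hmlani]

/hetitoga/:
  Rule 1 Voicing Between Vowels: [hetitoga] → [hedidoga]
  Rule 2 Syncope: [hedidoga] → [heddoga]
  Rule 3 Final Obstruent Devoicing: no change — [heddoga]
/nikdazye/:
  Rule 1 Voicing Between Vowels: no change — [nikdazye]
  Rule 2 Syncope: [nikdazye] → [nkdazye]
  Rule 3 Final Obstruent Devoicing: no change — [nkdazye]
/humlani/:
  Rule 1 Voicing Between Vowels: no change — [humlani]
  Rule 2 Syncope: [humlani] → [hmlani]
  Rule 3 Final Obstruent Devoicing: no change — [hmlani]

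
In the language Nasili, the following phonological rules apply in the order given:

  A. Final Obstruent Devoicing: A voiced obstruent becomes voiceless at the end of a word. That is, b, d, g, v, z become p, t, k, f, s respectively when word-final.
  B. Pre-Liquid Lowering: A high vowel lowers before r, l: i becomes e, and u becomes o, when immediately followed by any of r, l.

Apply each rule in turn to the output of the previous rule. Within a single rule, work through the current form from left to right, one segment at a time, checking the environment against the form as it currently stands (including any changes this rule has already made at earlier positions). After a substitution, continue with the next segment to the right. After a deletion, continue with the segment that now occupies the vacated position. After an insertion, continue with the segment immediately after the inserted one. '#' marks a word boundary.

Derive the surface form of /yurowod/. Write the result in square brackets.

[yorowot]

A Final Obstruent Devoicing: [yurowod] → [yurowot]
B Pre-Liquid Lowering: [yurowot] → [yorowot]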